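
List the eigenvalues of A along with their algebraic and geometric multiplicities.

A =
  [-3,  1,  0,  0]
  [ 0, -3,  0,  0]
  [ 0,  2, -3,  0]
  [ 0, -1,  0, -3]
λ = -3: alg = 4, geom = 3

Step 1 — factor the characteristic polynomial to read off the algebraic multiplicities:
  χ_A(x) = (x + 3)^4

Step 2 — compute geometric multiplicities via the rank-nullity identity g(λ) = n − rank(A − λI):
  rank(A − (-3)·I) = 1, so dim ker(A − (-3)·I) = n − 1 = 3

Summary:
  λ = -3: algebraic multiplicity = 4, geometric multiplicity = 3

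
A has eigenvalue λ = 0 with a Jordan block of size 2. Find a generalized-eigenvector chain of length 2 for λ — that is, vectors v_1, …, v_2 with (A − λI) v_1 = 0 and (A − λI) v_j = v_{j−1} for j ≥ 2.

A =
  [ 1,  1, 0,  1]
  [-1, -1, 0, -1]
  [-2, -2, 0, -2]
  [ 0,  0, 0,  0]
A Jordan chain for λ = 0 of length 2:
v_1 = (1, -1, -2, 0)ᵀ
v_2 = (1, 0, 0, 0)ᵀ

Let N = A − (0)·I. We want v_2 with N^2 v_2 = 0 but N^1 v_2 ≠ 0; then v_{j-1} := N · v_j for j = 2, …, 2.

Pick v_2 = (1, 0, 0, 0)ᵀ.
Then v_1 = N · v_2 = (1, -1, -2, 0)ᵀ.

Sanity check: (A − (0)·I) v_1 = (0, 0, 0, 0)ᵀ = 0. ✓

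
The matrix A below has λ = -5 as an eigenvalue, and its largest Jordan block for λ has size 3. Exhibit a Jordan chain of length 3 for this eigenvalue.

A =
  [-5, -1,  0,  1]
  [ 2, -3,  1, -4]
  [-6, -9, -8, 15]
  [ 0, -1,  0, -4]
A Jordan chain for λ = -5 of length 3:
v_1 = (-2, -2, 0, -2)ᵀ
v_2 = (0, 2, -6, 0)ᵀ
v_3 = (1, 0, 0, 0)ᵀ

Let N = A − (-5)·I. We want v_3 with N^3 v_3 = 0 but N^2 v_3 ≠ 0; then v_{j-1} := N · v_j for j = 3, …, 2.

Pick v_3 = (1, 0, 0, 0)ᵀ.
Then v_2 = N · v_3 = (0, 2, -6, 0)ᵀ.
Then v_1 = N · v_2 = (-2, -2, 0, -2)ᵀ.

Sanity check: (A − (-5)·I) v_1 = (0, 0, 0, 0)ᵀ = 0. ✓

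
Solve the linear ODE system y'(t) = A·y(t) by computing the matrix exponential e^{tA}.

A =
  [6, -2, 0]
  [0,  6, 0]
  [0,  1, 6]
e^{tA} =
  [exp(6*t), -2*t*exp(6*t), 0]
  [0, exp(6*t), 0]
  [0, t*exp(6*t), exp(6*t)]

Strategy: write A = P · J · P⁻¹ where J is a Jordan canonical form, so e^{tA} = P · e^{tJ} · P⁻¹, and e^{tJ} can be computed block-by-block.

A has Jordan form
J =
  [6, 1, 0]
  [0, 6, 0]
  [0, 0, 6]
(up to reordering of blocks).

Per-block formulas:
  For a 1×1 block at λ = 6: exp(t · [6]) = [e^(6t)].
  For a 2×2 Jordan block J_2(6): exp(t · J_2(6)) = e^(6t)·(I + t·N), where N is the 2×2 nilpotent shift.

After assembling e^{tJ} and conjugating by P, we get:

e^{tA} =
  [exp(6*t), -2*t*exp(6*t), 0]
  [0, exp(6*t), 0]
  [0, t*exp(6*t), exp(6*t)]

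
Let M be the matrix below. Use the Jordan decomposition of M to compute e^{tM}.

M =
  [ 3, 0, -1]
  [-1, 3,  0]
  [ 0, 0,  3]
e^{tM} =
  [exp(3*t), 0, -t*exp(3*t)]
  [-t*exp(3*t), exp(3*t), t^2*exp(3*t)/2]
  [0, 0, exp(3*t)]

Strategy: write M = P · J · P⁻¹ where J is a Jordan canonical form, so e^{tM} = P · e^{tJ} · P⁻¹, and e^{tJ} can be computed block-by-block.

M has Jordan form
J =
  [3, 1, 0]
  [0, 3, 1]
  [0, 0, 3]
(up to reordering of blocks).

Per-block formulas:
  For a 3×3 Jordan block J_3(3): exp(t · J_3(3)) = e^(3t)·(I + t·N + (t^2/2)·N^2), where N is the 3×3 nilpotent shift.

After assembling e^{tJ} and conjugating by P, we get:

e^{tM} =
  [exp(3*t), 0, -t*exp(3*t)]
  [-t*exp(3*t), exp(3*t), t^2*exp(3*t)/2]
  [0, 0, exp(3*t)]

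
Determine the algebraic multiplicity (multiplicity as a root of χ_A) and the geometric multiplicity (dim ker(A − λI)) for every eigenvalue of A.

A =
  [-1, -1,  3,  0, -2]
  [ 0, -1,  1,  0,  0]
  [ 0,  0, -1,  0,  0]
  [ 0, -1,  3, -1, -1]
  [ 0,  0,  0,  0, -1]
λ = -1: alg = 5, geom = 2

Step 1 — factor the characteristic polynomial to read off the algebraic multiplicities:
  χ_A(x) = (x + 1)^5

Step 2 — compute geometric multiplicities via the rank-nullity identity g(λ) = n − rank(A − λI):
  rank(A − (-1)·I) = 3, so dim ker(A − (-1)·I) = n − 3 = 2

Summary:
  λ = -1: algebraic multiplicity = 5, geometric multiplicity = 2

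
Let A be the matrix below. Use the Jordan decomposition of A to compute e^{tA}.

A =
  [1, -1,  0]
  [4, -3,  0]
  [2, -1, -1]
e^{tA} =
  [2*t*exp(-t) + exp(-t), -t*exp(-t), 0]
  [4*t*exp(-t), -2*t*exp(-t) + exp(-t), 0]
  [2*t*exp(-t), -t*exp(-t), exp(-t)]

Strategy: write A = P · J · P⁻¹ where J is a Jordan canonical form, so e^{tA} = P · e^{tJ} · P⁻¹, and e^{tJ} can be computed block-by-block.

A has Jordan form
J =
  [-1,  1,  0]
  [ 0, -1,  0]
  [ 0,  0, -1]
(up to reordering of blocks).

Per-block formulas:
  For a 2×2 Jordan block J_2(-1): exp(t · J_2(-1)) = e^(-1t)·(I + t·N), where N is the 2×2 nilpotent shift.
  For a 1×1 block at λ = -1: exp(t · [-1]) = [e^(-1t)].

After assembling e^{tJ} and conjugating by P, we get:

e^{tA} =
  [2*t*exp(-t) + exp(-t), -t*exp(-t), 0]
  [4*t*exp(-t), -2*t*exp(-t) + exp(-t), 0]
  [2*t*exp(-t), -t*exp(-t), exp(-t)]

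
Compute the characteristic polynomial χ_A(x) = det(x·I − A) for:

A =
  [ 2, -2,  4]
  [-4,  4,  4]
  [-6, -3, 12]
x^3 - 18*x^2 + 108*x - 216

Expanding det(x·I − A) (e.g. by cofactor expansion or by noting that A is similar to its Jordan form J, which has the same characteristic polynomial as A) gives
  χ_A(x) = x^3 - 18*x^2 + 108*x - 216
which factors as (x - 6)^3. The eigenvalues (with algebraic multiplicities) are λ = 6 with multiplicity 3.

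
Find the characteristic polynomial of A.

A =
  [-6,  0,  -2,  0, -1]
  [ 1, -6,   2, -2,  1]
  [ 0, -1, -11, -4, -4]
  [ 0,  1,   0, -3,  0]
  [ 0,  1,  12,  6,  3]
x^5 + 23*x^4 + 210*x^3 + 950*x^2 + 2125*x + 1875

Expanding det(x·I − A) (e.g. by cofactor expansion or by noting that A is similar to its Jordan form J, which has the same characteristic polynomial as A) gives
  χ_A(x) = x^5 + 23*x^4 + 210*x^3 + 950*x^2 + 2125*x + 1875
which factors as (x + 3)*(x + 5)^4. The eigenvalues (with algebraic multiplicities) are λ = -5 with multiplicity 4, λ = -3 with multiplicity 1.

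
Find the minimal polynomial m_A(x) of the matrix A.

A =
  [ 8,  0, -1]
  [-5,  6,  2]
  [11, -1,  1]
x^3 - 15*x^2 + 75*x - 125

The characteristic polynomial is χ_A(x) = (x - 5)^3, so the eigenvalues are known. The minimal polynomial is
  m_A(x) = Π_λ (x − λ)^{k_λ}
where k_λ is the size of the *largest* Jordan block for λ (equivalently, the smallest k with (A − λI)^k v = 0 for every generalised eigenvector v of λ).

  λ = 5: largest Jordan block has size 3, contributing (x − 5)^3

So m_A(x) = (x - 5)^3 = x^3 - 15*x^2 + 75*x - 125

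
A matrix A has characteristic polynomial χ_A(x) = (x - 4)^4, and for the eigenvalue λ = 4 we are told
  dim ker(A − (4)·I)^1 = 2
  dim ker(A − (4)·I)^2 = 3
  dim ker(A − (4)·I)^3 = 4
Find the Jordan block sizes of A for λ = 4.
Block sizes for λ = 4: [3, 1]

From the dimensions of kernels of powers, the number of Jordan blocks of size at least j is d_j − d_{j−1} where d_j = dim ker(N^j) (with d_0 = 0). Computing the differences gives [2, 1, 1].
The number of blocks of size exactly k is (#blocks of size ≥ k) − (#blocks of size ≥ k + 1), so the partition is: 1 block(s) of size 1, 1 block(s) of size 3.
In nonincreasing order the block sizes are [3, 1].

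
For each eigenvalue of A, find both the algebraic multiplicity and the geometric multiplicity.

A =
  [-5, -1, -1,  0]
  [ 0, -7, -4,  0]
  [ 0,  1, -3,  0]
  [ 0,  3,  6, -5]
λ = -5: alg = 4, geom = 2

Step 1 — factor the characteristic polynomial to read off the algebraic multiplicities:
  χ_A(x) = (x + 5)^4

Step 2 — compute geometric multiplicities via the rank-nullity identity g(λ) = n − rank(A − λI):
  rank(A − (-5)·I) = 2, so dim ker(A − (-5)·I) = n − 2 = 2

Summary:
  λ = -5: algebraic multiplicity = 4, geometric multiplicity = 2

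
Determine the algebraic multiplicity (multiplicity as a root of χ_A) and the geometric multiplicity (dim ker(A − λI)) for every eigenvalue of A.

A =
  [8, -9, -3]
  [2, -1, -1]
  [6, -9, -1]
λ = 2: alg = 3, geom = 2

Step 1 — factor the characteristic polynomial to read off the algebraic multiplicities:
  χ_A(x) = (x - 2)^3

Step 2 — compute geometric multiplicities via the rank-nullity identity g(λ) = n − rank(A − λI):
  rank(A − (2)·I) = 1, so dim ker(A − (2)·I) = n − 1 = 2

Summary:
  λ = 2: algebraic multiplicity = 3, geometric multiplicity = 2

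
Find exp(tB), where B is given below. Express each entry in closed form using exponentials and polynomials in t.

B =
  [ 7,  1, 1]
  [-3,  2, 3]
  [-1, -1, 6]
e^{tB} =
  [2*t*exp(5*t) + exp(5*t), -t^2*exp(5*t) + t*exp(5*t), 3*t^2*exp(5*t) + t*exp(5*t)]
  [-3*t*exp(5*t), 3*t^2*exp(5*t)/2 - 3*t*exp(5*t) + exp(5*t), -9*t^2*exp(5*t)/2 + 3*t*exp(5*t)]
  [-t*exp(5*t), t^2*exp(5*t)/2 - t*exp(5*t), -3*t^2*exp(5*t)/2 + t*exp(5*t) + exp(5*t)]

Strategy: write B = P · J · P⁻¹ where J is a Jordan canonical form, so e^{tB} = P · e^{tJ} · P⁻¹, and e^{tJ} can be computed block-by-block.

B has Jordan form
J =
  [5, 1, 0]
  [0, 5, 1]
  [0, 0, 5]
(up to reordering of blocks).

Per-block formulas:
  For a 3×3 Jordan block J_3(5): exp(t · J_3(5)) = e^(5t)·(I + t·N + (t^2/2)·N^2), where N is the 3×3 nilpotent shift.

After assembling e^{tJ} and conjugating by P, we get:

e^{tB} =
  [2*t*exp(5*t) + exp(5*t), -t^2*exp(5*t) + t*exp(5*t), 3*t^2*exp(5*t) + t*exp(5*t)]
  [-3*t*exp(5*t), 3*t^2*exp(5*t)/2 - 3*t*exp(5*t) + exp(5*t), -9*t^2*exp(5*t)/2 + 3*t*exp(5*t)]
  [-t*exp(5*t), t^2*exp(5*t)/2 - t*exp(5*t), -3*t^2*exp(5*t)/2 + t*exp(5*t) + exp(5*t)]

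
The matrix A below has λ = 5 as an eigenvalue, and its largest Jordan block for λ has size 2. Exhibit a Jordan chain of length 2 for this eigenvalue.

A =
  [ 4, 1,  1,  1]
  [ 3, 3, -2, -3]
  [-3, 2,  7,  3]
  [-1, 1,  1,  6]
A Jordan chain for λ = 5 of length 2:
v_1 = (-1, 3, -3, -1)ᵀ
v_2 = (1, 0, 0, 0)ᵀ

Let N = A − (5)·I. We want v_2 with N^2 v_2 = 0 but N^1 v_2 ≠ 0; then v_{j-1} := N · v_j for j = 2, …, 2.

Pick v_2 = (1, 0, 0, 0)ᵀ.
Then v_1 = N · v_2 = (-1, 3, -3, -1)ᵀ.

Sanity check: (A − (5)·I) v_1 = (0, 0, 0, 0)ᵀ = 0. ✓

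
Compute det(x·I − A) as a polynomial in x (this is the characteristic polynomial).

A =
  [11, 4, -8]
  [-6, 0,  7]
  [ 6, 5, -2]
x^3 - 9*x^2 + 15*x + 25

Expanding det(x·I − A) (e.g. by cofactor expansion or by noting that A is similar to its Jordan form J, which has the same characteristic polynomial as A) gives
  χ_A(x) = x^3 - 9*x^2 + 15*x + 25
which factors as (x - 5)^2*(x + 1). The eigenvalues (with algebraic multiplicities) are λ = -1 with multiplicity 1, λ = 5 with multiplicity 2.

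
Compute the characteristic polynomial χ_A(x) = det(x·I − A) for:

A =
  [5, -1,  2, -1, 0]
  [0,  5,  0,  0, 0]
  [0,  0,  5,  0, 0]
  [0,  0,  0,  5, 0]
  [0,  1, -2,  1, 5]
x^5 - 25*x^4 + 250*x^3 - 1250*x^2 + 3125*x - 3125

Expanding det(x·I − A) (e.g. by cofactor expansion or by noting that A is similar to its Jordan form J, which has the same characteristic polynomial as A) gives
  χ_A(x) = x^5 - 25*x^4 + 250*x^3 - 1250*x^2 + 3125*x - 3125
which factors as (x - 5)^5. The eigenvalues (with algebraic multiplicities) are λ = 5 with multiplicity 5.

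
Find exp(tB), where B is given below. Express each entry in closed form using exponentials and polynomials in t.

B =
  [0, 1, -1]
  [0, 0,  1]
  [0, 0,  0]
e^{tB} =
  [1, t, t^2/2 - t]
  [0, 1, t]
  [0, 0, 1]

Strategy: write B = P · J · P⁻¹ where J is a Jordan canonical form, so e^{tB} = P · e^{tJ} · P⁻¹, and e^{tJ} can be computed block-by-block.

B has Jordan form
J =
  [0, 1, 0]
  [0, 0, 1]
  [0, 0, 0]
(up to reordering of blocks).

Per-block formulas:
  For a 3×3 Jordan block J_3(0): exp(t · J_3(0)) = e^(0t)·(I + t·N + (t^2/2)·N^2), where N is the 3×3 nilpotent shift.

After assembling e^{tJ} and conjugating by P, we get:

e^{tB} =
  [1, t, t^2/2 - t]
  [0, 1, t]
  [0, 0, 1]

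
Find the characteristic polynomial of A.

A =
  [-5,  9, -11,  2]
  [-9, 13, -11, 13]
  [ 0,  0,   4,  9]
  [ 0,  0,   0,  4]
x^4 - 16*x^3 + 96*x^2 - 256*x + 256

Expanding det(x·I − A) (e.g. by cofactor expansion or by noting that A is similar to its Jordan form J, which has the same characteristic polynomial as A) gives
  χ_A(x) = x^4 - 16*x^3 + 96*x^2 - 256*x + 256
which factors as (x - 4)^4. The eigenvalues (with algebraic multiplicities) are λ = 4 with multiplicity 4.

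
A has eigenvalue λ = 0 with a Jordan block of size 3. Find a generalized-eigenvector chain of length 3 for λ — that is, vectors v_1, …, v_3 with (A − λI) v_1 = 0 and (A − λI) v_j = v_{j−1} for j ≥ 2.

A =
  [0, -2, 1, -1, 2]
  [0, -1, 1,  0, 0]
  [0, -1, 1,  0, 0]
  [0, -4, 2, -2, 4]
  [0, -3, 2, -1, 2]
A Jordan chain for λ = 0 of length 3:
v_1 = (-1, 0, 0, -2, -1)ᵀ
v_2 = (-2, -1, -1, -4, -3)ᵀ
v_3 = (0, 1, 0, 0, 0)ᵀ

Let N = A − (0)·I. We want v_3 with N^3 v_3 = 0 but N^2 v_3 ≠ 0; then v_{j-1} := N · v_j for j = 3, …, 2.

Pick v_3 = (0, 1, 0, 0, 0)ᵀ.
Then v_2 = N · v_3 = (-2, -1, -1, -4, -3)ᵀ.
Then v_1 = N · v_2 = (-1, 0, 0, -2, -1)ᵀ.

Sanity check: (A − (0)·I) v_1 = (0, 0, 0, 0, 0)ᵀ = 0. ✓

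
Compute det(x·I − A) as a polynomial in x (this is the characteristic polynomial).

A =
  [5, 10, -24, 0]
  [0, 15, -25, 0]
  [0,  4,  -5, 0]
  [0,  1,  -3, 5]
x^4 - 20*x^3 + 150*x^2 - 500*x + 625

Expanding det(x·I − A) (e.g. by cofactor expansion or by noting that A is similar to its Jordan form J, which has the same characteristic polynomial as A) gives
  χ_A(x) = x^4 - 20*x^3 + 150*x^2 - 500*x + 625
which factors as (x - 5)^4. The eigenvalues (with algebraic multiplicities) are λ = 5 with multiplicity 4.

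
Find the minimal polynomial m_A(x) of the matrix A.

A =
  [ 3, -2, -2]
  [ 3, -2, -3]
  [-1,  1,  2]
x^2 - 2*x + 1

The characteristic polynomial is χ_A(x) = (x - 1)^3, so the eigenvalues are known. The minimal polynomial is
  m_A(x) = Π_λ (x − λ)^{k_λ}
where k_λ is the size of the *largest* Jordan block for λ (equivalently, the smallest k with (A − λI)^k v = 0 for every generalised eigenvector v of λ).

  λ = 1: largest Jordan block has size 2, contributing (x − 1)^2

So m_A(x) = (x - 1)^2 = x^2 - 2*x + 1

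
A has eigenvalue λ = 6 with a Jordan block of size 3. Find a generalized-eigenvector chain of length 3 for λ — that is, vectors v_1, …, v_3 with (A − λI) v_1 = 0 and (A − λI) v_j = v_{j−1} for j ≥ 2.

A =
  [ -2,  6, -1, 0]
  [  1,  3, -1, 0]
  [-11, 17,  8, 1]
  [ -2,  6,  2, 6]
A Jordan chain for λ = 6 of length 3:
v_1 = (-2, -2, 4, 4)ᵀ
v_2 = (-2, -2, 6, 4)ᵀ
v_3 = (1, 1, 0, 0)ᵀ

Let N = A − (6)·I. We want v_3 with N^3 v_3 = 0 but N^2 v_3 ≠ 0; then v_{j-1} := N · v_j for j = 3, …, 2.

Pick v_3 = (1, 1, 0, 0)ᵀ.
Then v_2 = N · v_3 = (-2, -2, 6, 4)ᵀ.
Then v_1 = N · v_2 = (-2, -2, 4, 4)ᵀ.

Sanity check: (A − (6)·I) v_1 = (0, 0, 0, 0)ᵀ = 0. ✓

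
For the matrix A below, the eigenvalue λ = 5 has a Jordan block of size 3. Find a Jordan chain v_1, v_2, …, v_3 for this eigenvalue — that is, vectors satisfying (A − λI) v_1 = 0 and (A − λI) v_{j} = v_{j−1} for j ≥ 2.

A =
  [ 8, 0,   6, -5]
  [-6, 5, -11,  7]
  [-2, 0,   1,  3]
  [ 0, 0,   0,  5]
A Jordan chain for λ = 5 of length 3:
v_1 = (0, 1, 0, 0)ᵀ
v_2 = (-2, 1, 1, 0)ᵀ
v_3 = (1, 0, 0, 1)ᵀ

Let N = A − (5)·I. We want v_3 with N^3 v_3 = 0 but N^2 v_3 ≠ 0; then v_{j-1} := N · v_j for j = 3, …, 2.

Pick v_3 = (1, 0, 0, 1)ᵀ.
Then v_2 = N · v_3 = (-2, 1, 1, 0)ᵀ.
Then v_1 = N · v_2 = (0, 1, 0, 0)ᵀ.

Sanity check: (A − (5)·I) v_1 = (0, 0, 0, 0)ᵀ = 0. ✓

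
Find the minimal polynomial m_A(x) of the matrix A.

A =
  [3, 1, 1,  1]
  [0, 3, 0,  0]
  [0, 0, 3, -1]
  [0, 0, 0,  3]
x^3 - 9*x^2 + 27*x - 27

The characteristic polynomial is χ_A(x) = (x - 3)^4, so the eigenvalues are known. The minimal polynomial is
  m_A(x) = Π_λ (x − λ)^{k_λ}
where k_λ is the size of the *largest* Jordan block for λ (equivalently, the smallest k with (A − λI)^k v = 0 for every generalised eigenvector v of λ).

  λ = 3: largest Jordan block has size 3, contributing (x − 3)^3

So m_A(x) = (x - 3)^3 = x^3 - 9*x^2 + 27*x - 27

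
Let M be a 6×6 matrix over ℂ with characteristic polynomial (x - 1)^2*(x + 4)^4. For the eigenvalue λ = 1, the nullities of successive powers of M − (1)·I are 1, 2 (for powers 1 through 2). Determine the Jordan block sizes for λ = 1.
Block sizes for λ = 1: [2]

From the dimensions of kernels of powers, the number of Jordan blocks of size at least j is d_j − d_{j−1} where d_j = dim ker(N^j) (with d_0 = 0). Computing the differences gives [1, 1].
The number of blocks of size exactly k is (#blocks of size ≥ k) − (#blocks of size ≥ k + 1), so the partition is: 1 block(s) of size 2.
In nonincreasing order the block sizes are [2].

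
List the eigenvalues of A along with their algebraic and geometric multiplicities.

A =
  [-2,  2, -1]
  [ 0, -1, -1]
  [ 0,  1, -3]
λ = -2: alg = 3, geom = 1

Step 1 — factor the characteristic polynomial to read off the algebraic multiplicities:
  χ_A(x) = (x + 2)^3

Step 2 — compute geometric multiplicities via the rank-nullity identity g(λ) = n − rank(A − λI):
  rank(A − (-2)·I) = 2, so dim ker(A − (-2)·I) = n − 2 = 1

Summary:
  λ = -2: algebraic multiplicity = 3, geometric multiplicity = 1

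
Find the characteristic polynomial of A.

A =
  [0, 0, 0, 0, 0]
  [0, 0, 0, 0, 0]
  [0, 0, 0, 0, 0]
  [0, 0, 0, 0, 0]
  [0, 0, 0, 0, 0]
x^5

Expanding det(x·I − A) (e.g. by cofactor expansion or by noting that A is similar to its Jordan form J, which has the same characteristic polynomial as A) gives
  χ_A(x) = x^5
which factors as x^5. The eigenvalues (with algebraic multiplicities) are λ = 0 with multiplicity 5.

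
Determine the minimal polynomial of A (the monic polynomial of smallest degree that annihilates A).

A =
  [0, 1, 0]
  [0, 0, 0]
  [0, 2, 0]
x^2

The characteristic polynomial is χ_A(x) = x^3, so the eigenvalues are known. The minimal polynomial is
  m_A(x) = Π_λ (x − λ)^{k_λ}
where k_λ is the size of the *largest* Jordan block for λ (equivalently, the smallest k with (A − λI)^k v = 0 for every generalised eigenvector v of λ).

  λ = 0: largest Jordan block has size 2, contributing (x − 0)^2

So m_A(x) = x^2 = x^2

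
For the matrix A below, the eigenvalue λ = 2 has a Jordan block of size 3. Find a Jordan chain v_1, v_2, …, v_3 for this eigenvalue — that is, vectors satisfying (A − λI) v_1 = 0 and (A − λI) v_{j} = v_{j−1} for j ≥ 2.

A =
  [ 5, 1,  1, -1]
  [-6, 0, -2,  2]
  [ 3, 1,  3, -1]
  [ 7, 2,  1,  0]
A Jordan chain for λ = 2 of length 3:
v_1 = (-1, 2, -1, -2)ᵀ
v_2 = (3, -6, 3, 7)ᵀ
v_3 = (1, 0, 0, 0)ᵀ

Let N = A − (2)·I. We want v_3 with N^3 v_3 = 0 but N^2 v_3 ≠ 0; then v_{j-1} := N · v_j for j = 3, …, 2.

Pick v_3 = (1, 0, 0, 0)ᵀ.
Then v_2 = N · v_3 = (3, -6, 3, 7)ᵀ.
Then v_1 = N · v_2 = (-1, 2, -1, -2)ᵀ.

Sanity check: (A − (2)·I) v_1 = (0, 0, 0, 0)ᵀ = 0. ✓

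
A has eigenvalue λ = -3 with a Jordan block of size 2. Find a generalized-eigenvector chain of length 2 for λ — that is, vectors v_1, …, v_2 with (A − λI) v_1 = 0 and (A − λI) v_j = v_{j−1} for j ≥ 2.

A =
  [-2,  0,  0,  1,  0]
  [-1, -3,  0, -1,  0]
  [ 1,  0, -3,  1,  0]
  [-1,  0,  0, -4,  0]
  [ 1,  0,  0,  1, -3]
A Jordan chain for λ = -3 of length 2:
v_1 = (1, -1, 1, -1, 1)ᵀ
v_2 = (1, 0, 0, 0, 0)ᵀ

Let N = A − (-3)·I. We want v_2 with N^2 v_2 = 0 but N^1 v_2 ≠ 0; then v_{j-1} := N · v_j for j = 2, …, 2.

Pick v_2 = (1, 0, 0, 0, 0)ᵀ.
Then v_1 = N · v_2 = (1, -1, 1, -1, 1)ᵀ.

Sanity check: (A − (-3)·I) v_1 = (0, 0, 0, 0, 0)ᵀ = 0. ✓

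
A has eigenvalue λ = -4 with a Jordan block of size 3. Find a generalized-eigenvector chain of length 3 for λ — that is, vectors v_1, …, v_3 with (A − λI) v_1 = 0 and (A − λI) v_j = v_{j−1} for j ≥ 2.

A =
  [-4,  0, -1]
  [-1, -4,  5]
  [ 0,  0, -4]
A Jordan chain for λ = -4 of length 3:
v_1 = (0, 1, 0)ᵀ
v_2 = (-1, 5, 0)ᵀ
v_3 = (0, 0, 1)ᵀ

Let N = A − (-4)·I. We want v_3 with N^3 v_3 = 0 but N^2 v_3 ≠ 0; then v_{j-1} := N · v_j for j = 3, …, 2.

Pick v_3 = (0, 0, 1)ᵀ.
Then v_2 = N · v_3 = (-1, 5, 0)ᵀ.
Then v_1 = N · v_2 = (0, 1, 0)ᵀ.

Sanity check: (A − (-4)·I) v_1 = (0, 0, 0)ᵀ = 0. ✓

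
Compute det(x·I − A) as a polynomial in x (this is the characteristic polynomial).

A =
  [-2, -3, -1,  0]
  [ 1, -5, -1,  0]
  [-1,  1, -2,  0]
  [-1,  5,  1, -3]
x^4 + 12*x^3 + 54*x^2 + 108*x + 81

Expanding det(x·I − A) (e.g. by cofactor expansion or by noting that A is similar to its Jordan form J, which has the same characteristic polynomial as A) gives
  χ_A(x) = x^4 + 12*x^3 + 54*x^2 + 108*x + 81
which factors as (x + 3)^4. The eigenvalues (with algebraic multiplicities) are λ = -3 with multiplicity 4.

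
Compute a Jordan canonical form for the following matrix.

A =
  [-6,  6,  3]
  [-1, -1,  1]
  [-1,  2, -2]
J_2(-3) ⊕ J_1(-3)

The characteristic polynomial is
  det(x·I − A) = x^3 + 9*x^2 + 27*x + 27 = (x + 3)^3

Eigenvalues and multiplicities (the geometric multiplicity of λ is n − rank(A − λI), which equals the number of Jordan blocks for λ):
  λ = -3: algebraic multiplicity = 3, geometric multiplicity = 2

Determining the block sizes for each eigenvalue:
  λ = -3: 2 blocks summing to 3 forces exactly one block of size 2 and the rest size 1 → block sizes [2, 1]

Assembling the blocks gives a Jordan form
J =
  [-3,  1,  0]
  [ 0, -3,  0]
  [ 0,  0, -3]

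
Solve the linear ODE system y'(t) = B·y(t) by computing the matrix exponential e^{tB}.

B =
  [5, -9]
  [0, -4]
e^{tB} =
  [exp(5*t), -exp(5*t) + exp(-4*t)]
  [0, exp(-4*t)]

Strategy: write B = P · J · P⁻¹ where J is a Jordan canonical form, so e^{tB} = P · e^{tJ} · P⁻¹, and e^{tJ} can be computed block-by-block.

B has Jordan form
J =
  [-4, 0]
  [ 0, 5]
(up to reordering of blocks).

Per-block formulas:
  For a 1×1 block at λ = -4: exp(t · [-4]) = [e^(-4t)].
  For a 1×1 block at λ = 5: exp(t · [5]) = [e^(5t)].

After assembling e^{tJ} and conjugating by P, we get:

e^{tB} =
  [exp(5*t), -exp(5*t) + exp(-4*t)]
  [0, exp(-4*t)]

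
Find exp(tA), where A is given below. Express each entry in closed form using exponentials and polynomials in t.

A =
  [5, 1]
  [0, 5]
e^{tA} =
  [exp(5*t), t*exp(5*t)]
  [0, exp(5*t)]

Strategy: write A = P · J · P⁻¹ where J is a Jordan canonical form, so e^{tA} = P · e^{tJ} · P⁻¹, and e^{tJ} can be computed block-by-block.

A has Jordan form
J =
  [5, 1]
  [0, 5]
(up to reordering of blocks).

Per-block formulas:
  For a 2×2 Jordan block J_2(5): exp(t · J_2(5)) = e^(5t)·(I + t·N), where N is the 2×2 nilpotent shift.

After assembling e^{tJ} and conjugating by P, we get:

e^{tA} =
  [exp(5*t), t*exp(5*t)]
  [0, exp(5*t)]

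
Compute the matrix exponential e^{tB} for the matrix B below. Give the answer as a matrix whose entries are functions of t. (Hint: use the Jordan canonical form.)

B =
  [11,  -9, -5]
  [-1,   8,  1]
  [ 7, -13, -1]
e^{tB} =
  [-t^2*exp(6*t)/2 + 5*t*exp(6*t) + exp(6*t), t^2*exp(6*t) - 9*t*exp(6*t), t^2*exp(6*t)/2 - 5*t*exp(6*t)]
  [-t*exp(6*t), 2*t*exp(6*t) + exp(6*t), t*exp(6*t)]
  [-t^2*exp(6*t)/2 + 7*t*exp(6*t), t^2*exp(6*t) - 13*t*exp(6*t), t^2*exp(6*t)/2 - 7*t*exp(6*t) + exp(6*t)]

Strategy: write B = P · J · P⁻¹ where J is a Jordan canonical form, so e^{tB} = P · e^{tJ} · P⁻¹, and e^{tJ} can be computed block-by-block.

B has Jordan form
J =
  [6, 1, 0]
  [0, 6, 1]
  [0, 0, 6]
(up to reordering of blocks).

Per-block formulas:
  For a 3×3 Jordan block J_3(6): exp(t · J_3(6)) = e^(6t)·(I + t·N + (t^2/2)·N^2), where N is the 3×3 nilpotent shift.

After assembling e^{tJ} and conjugating by P, we get:

e^{tB} =
  [-t^2*exp(6*t)/2 + 5*t*exp(6*t) + exp(6*t), t^2*exp(6*t) - 9*t*exp(6*t), t^2*exp(6*t)/2 - 5*t*exp(6*t)]
  [-t*exp(6*t), 2*t*exp(6*t) + exp(6*t), t*exp(6*t)]
  [-t^2*exp(6*t)/2 + 7*t*exp(6*t), t^2*exp(6*t) - 13*t*exp(6*t), t^2*exp(6*t)/2 - 7*t*exp(6*t) + exp(6*t)]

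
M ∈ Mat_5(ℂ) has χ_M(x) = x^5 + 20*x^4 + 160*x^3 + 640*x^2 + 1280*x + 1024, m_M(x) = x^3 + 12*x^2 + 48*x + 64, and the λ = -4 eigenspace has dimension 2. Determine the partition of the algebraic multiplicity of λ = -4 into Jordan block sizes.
Block sizes for λ = -4: [3, 2]

Step 1 — from the characteristic polynomial, algebraic multiplicity of λ = -4 is 5. From dim ker(M − (-4)·I) = 2, there are exactly 2 Jordan blocks for λ = -4.
Step 2 — from the minimal polynomial, the factor (x + 4)^3 tells us the largest block for λ = -4 has size 3.
Step 3 — with total size 5, 2 blocks, and largest block 3, the block sizes (in nonincreasing order) are [3, 2].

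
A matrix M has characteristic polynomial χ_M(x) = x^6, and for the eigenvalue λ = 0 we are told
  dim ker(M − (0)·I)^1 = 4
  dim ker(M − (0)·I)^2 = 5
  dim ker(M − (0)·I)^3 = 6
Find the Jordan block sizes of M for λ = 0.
Block sizes for λ = 0: [3, 1, 1, 1]

From the dimensions of kernels of powers, the number of Jordan blocks of size at least j is d_j − d_{j−1} where d_j = dim ker(N^j) (with d_0 = 0). Computing the differences gives [4, 1, 1].
The number of blocks of size exactly k is (#blocks of size ≥ k) − (#blocks of size ≥ k + 1), so the partition is: 3 block(s) of size 1, 1 block(s) of size 3.
In nonincreasing order the block sizes are [3, 1, 1, 1].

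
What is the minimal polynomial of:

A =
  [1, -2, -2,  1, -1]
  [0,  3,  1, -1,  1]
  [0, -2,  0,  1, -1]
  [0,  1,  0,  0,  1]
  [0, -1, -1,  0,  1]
x^3 - 3*x^2 + 3*x - 1

The characteristic polynomial is χ_A(x) = (x - 1)^5, so the eigenvalues are known. The minimal polynomial is
  m_A(x) = Π_λ (x − λ)^{k_λ}
where k_λ is the size of the *largest* Jordan block for λ (equivalently, the smallest k with (A − λI)^k v = 0 for every generalised eigenvector v of λ).

  λ = 1: largest Jordan block has size 3, contributing (x − 1)^3

So m_A(x) = (x - 1)^3 = x^3 - 3*x^2 + 3*x - 1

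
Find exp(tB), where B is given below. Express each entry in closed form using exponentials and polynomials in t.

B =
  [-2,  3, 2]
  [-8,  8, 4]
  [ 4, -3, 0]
e^{tB} =
  [-4*t*exp(2*t) + exp(2*t), 3*t*exp(2*t), 2*t*exp(2*t)]
  [-8*t*exp(2*t), 6*t*exp(2*t) + exp(2*t), 4*t*exp(2*t)]
  [4*t*exp(2*t), -3*t*exp(2*t), -2*t*exp(2*t) + exp(2*t)]

Strategy: write B = P · J · P⁻¹ where J is a Jordan canonical form, so e^{tB} = P · e^{tJ} · P⁻¹, and e^{tJ} can be computed block-by-block.

B has Jordan form
J =
  [2, 1, 0]
  [0, 2, 0]
  [0, 0, 2]
(up to reordering of blocks).

Per-block formulas:
  For a 1×1 block at λ = 2: exp(t · [2]) = [e^(2t)].
  For a 2×2 Jordan block J_2(2): exp(t · J_2(2)) = e^(2t)·(I + t·N), where N is the 2×2 nilpotent shift.

After assembling e^{tJ} and conjugating by P, we get:

e^{tB} =
  [-4*t*exp(2*t) + exp(2*t), 3*t*exp(2*t), 2*t*exp(2*t)]
  [-8*t*exp(2*t), 6*t*exp(2*t) + exp(2*t), 4*t*exp(2*t)]
  [4*t*exp(2*t), -3*t*exp(2*t), -2*t*exp(2*t) + exp(2*t)]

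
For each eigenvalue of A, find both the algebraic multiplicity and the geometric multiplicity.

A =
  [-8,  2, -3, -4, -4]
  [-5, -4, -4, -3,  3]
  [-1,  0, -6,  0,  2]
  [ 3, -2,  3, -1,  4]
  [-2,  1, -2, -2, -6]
λ = -5: alg = 5, geom = 2

Step 1 — factor the characteristic polynomial to read off the algebraic multiplicities:
  χ_A(x) = (x + 5)^5

Step 2 — compute geometric multiplicities via the rank-nullity identity g(λ) = n − rank(A − λI):
  rank(A − (-5)·I) = 3, so dim ker(A − (-5)·I) = n − 3 = 2

Summary:
  λ = -5: algebraic multiplicity = 5, geometric multiplicity = 2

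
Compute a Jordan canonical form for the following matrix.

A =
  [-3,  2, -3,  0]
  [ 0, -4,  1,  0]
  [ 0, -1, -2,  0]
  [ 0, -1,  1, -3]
J_3(-3) ⊕ J_1(-3)

The characteristic polynomial is
  det(x·I − A) = x^4 + 12*x^3 + 54*x^2 + 108*x + 81 = (x + 3)^4

Eigenvalues and multiplicities (the geometric multiplicity of λ is n − rank(A − λI), which equals the number of Jordan blocks for λ):
  λ = -3: algebraic multiplicity = 4, geometric multiplicity = 2

Determining the block sizes for each eigenvalue:
  λ = -3: with am = 4 and gm = 2, the partition is not yet determined (e.g. several partitions of 4 into 2 parts exist). Let N = A − (-3)·I. Computing rank(N^1) = 2, rank(N^2) = 1, rank(N^3) = 0; the number of blocks of size ≥ j is rank(N^{j−1}) − rank(N^j), giving [2, 1, 1]. So we have 1 block(s) of size 3, 1 block(s) of size 1 → block sizes [3, 1]

Assembling the blocks gives a Jordan form
J =
  [-3,  1,  0,  0]
  [ 0, -3,  1,  0]
  [ 0,  0, -3,  0]
  [ 0,  0,  0, -3]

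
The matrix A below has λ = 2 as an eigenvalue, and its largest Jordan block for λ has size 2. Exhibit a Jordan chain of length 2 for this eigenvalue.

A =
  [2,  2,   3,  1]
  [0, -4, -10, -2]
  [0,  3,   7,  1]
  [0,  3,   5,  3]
A Jordan chain for λ = 2 of length 2:
v_1 = (2, -6, 3, 3)ᵀ
v_2 = (0, 1, 0, 0)ᵀ

Let N = A − (2)·I. We want v_2 with N^2 v_2 = 0 but N^1 v_2 ≠ 0; then v_{j-1} := N · v_j for j = 2, …, 2.

Pick v_2 = (0, 1, 0, 0)ᵀ.
Then v_1 = N · v_2 = (2, -6, 3, 3)ᵀ.

Sanity check: (A − (2)·I) v_1 = (0, 0, 0, 0)ᵀ = 0. ✓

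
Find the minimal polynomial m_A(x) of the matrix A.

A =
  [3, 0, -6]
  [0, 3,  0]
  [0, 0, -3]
x^2 - 9

The characteristic polynomial is χ_A(x) = (x - 3)^2*(x + 3), so the eigenvalues are known. The minimal polynomial is
  m_A(x) = Π_λ (x − λ)^{k_λ}
where k_λ is the size of the *largest* Jordan block for λ (equivalently, the smallest k with (A − λI)^k v = 0 for every generalised eigenvector v of λ).

  λ = -3: largest Jordan block has size 1, contributing (x + 3)
  λ = 3: largest Jordan block has size 1, contributing (x − 3)

So m_A(x) = (x - 3)*(x + 3) = x^2 - 9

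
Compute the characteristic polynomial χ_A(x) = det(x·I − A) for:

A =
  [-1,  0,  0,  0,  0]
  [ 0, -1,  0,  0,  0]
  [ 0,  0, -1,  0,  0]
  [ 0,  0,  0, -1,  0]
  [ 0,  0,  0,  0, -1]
x^5 + 5*x^4 + 10*x^3 + 10*x^2 + 5*x + 1

Expanding det(x·I − A) (e.g. by cofactor expansion or by noting that A is similar to its Jordan form J, which has the same characteristic polynomial as A) gives
  χ_A(x) = x^5 + 5*x^4 + 10*x^3 + 10*x^2 + 5*x + 1
which factors as (x + 1)^5. The eigenvalues (with algebraic multiplicities) are λ = -1 with multiplicity 5.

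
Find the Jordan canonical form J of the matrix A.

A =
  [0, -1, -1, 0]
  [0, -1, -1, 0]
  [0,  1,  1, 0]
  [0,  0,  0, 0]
J_2(0) ⊕ J_1(0) ⊕ J_1(0)

The characteristic polynomial is
  det(x·I − A) = x^4

Eigenvalues and multiplicities (the geometric multiplicity of λ is n − rank(A − λI), which equals the number of Jordan blocks for λ):
  λ = 0: algebraic multiplicity = 4, geometric multiplicity = 3

Determining the block sizes for each eigenvalue:
  λ = 0: 3 blocks summing to 4 forces exactly one block of size 2 and the rest size 1 → block sizes [2, 1, 1]

Assembling the blocks gives a Jordan form
J =
  [0, 1, 0, 0]
  [0, 0, 0, 0]
  [0, 0, 0, 0]
  [0, 0, 0, 0]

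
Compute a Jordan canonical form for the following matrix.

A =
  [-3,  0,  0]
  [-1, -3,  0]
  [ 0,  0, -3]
J_2(-3) ⊕ J_1(-3)

The characteristic polynomial is
  det(x·I − A) = x^3 + 9*x^2 + 27*x + 27 = (x + 3)^3

Eigenvalues and multiplicities (the geometric multiplicity of λ is n − rank(A − λI), which equals the number of Jordan blocks for λ):
  λ = -3: algebraic multiplicity = 3, geometric multiplicity = 2

Determining the block sizes for each eigenvalue:
  λ = -3: 2 blocks summing to 3 forces exactly one block of size 2 and the rest size 1 → block sizes [2, 1]

Assembling the blocks gives a Jordan form
J =
  [-3,  1,  0]
  [ 0, -3,  0]
  [ 0,  0, -3]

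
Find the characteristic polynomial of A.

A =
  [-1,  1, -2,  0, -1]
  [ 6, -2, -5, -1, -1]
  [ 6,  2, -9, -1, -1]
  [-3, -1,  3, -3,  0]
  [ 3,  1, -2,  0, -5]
x^5 + 20*x^4 + 160*x^3 + 640*x^2 + 1280*x + 1024

Expanding det(x·I − A) (e.g. by cofactor expansion or by noting that A is similar to its Jordan form J, which has the same characteristic polynomial as A) gives
  χ_A(x) = x^5 + 20*x^4 + 160*x^3 + 640*x^2 + 1280*x + 1024
which factors as (x + 4)^5. The eigenvalues (with algebraic multiplicities) are λ = -4 with multiplicity 5.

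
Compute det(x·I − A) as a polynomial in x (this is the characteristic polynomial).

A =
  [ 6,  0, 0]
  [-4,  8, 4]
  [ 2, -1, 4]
x^3 - 18*x^2 + 108*x - 216

Expanding det(x·I − A) (e.g. by cofactor expansion or by noting that A is similar to its Jordan form J, which has the same characteristic polynomial as A) gives
  χ_A(x) = x^3 - 18*x^2 + 108*x - 216
which factors as (x - 6)^3. The eigenvalues (with algebraic multiplicities) are λ = 6 with multiplicity 3.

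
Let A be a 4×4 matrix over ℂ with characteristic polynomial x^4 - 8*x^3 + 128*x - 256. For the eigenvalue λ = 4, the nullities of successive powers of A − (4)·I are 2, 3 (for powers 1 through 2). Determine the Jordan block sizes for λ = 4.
Block sizes for λ = 4: [2, 1]

From the dimensions of kernels of powers, the number of Jordan blocks of size at least j is d_j − d_{j−1} where d_j = dim ker(N^j) (with d_0 = 0). Computing the differences gives [2, 1].
The number of blocks of size exactly k is (#blocks of size ≥ k) − (#blocks of size ≥ k + 1), so the partition is: 1 block(s) of size 1, 1 block(s) of size 2.
In nonincreasing order the block sizes are [2, 1].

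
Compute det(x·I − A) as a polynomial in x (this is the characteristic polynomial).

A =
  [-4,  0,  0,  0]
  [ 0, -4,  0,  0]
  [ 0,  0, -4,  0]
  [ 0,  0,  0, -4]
x^4 + 16*x^3 + 96*x^2 + 256*x + 256

Expanding det(x·I − A) (e.g. by cofactor expansion or by noting that A is similar to its Jordan form J, which has the same characteristic polynomial as A) gives
  χ_A(x) = x^4 + 16*x^3 + 96*x^2 + 256*x + 256
which factors as (x + 4)^4. The eigenvalues (with algebraic multiplicities) are λ = -4 with multiplicity 4.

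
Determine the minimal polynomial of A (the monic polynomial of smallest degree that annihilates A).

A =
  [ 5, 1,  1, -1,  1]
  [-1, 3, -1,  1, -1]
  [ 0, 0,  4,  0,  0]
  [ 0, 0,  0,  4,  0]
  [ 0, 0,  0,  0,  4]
x^2 - 8*x + 16

The characteristic polynomial is χ_A(x) = (x - 4)^5, so the eigenvalues are known. The minimal polynomial is
  m_A(x) = Π_λ (x − λ)^{k_λ}
where k_λ is the size of the *largest* Jordan block for λ (equivalently, the smallest k with (A − λI)^k v = 0 for every generalised eigenvector v of λ).

  λ = 4: largest Jordan block has size 2, contributing (x − 4)^2

So m_A(x) = (x - 4)^2 = x^2 - 8*x + 16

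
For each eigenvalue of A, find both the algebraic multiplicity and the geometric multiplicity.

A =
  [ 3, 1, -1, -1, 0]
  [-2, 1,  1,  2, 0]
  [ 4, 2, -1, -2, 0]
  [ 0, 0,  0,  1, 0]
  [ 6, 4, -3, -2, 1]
λ = 1: alg = 5, geom = 3

Step 1 — factor the characteristic polynomial to read off the algebraic multiplicities:
  χ_A(x) = (x - 1)^5

Step 2 — compute geometric multiplicities via the rank-nullity identity g(λ) = n − rank(A − λI):
  rank(A − (1)·I) = 2, so dim ker(A − (1)·I) = n − 2 = 3

Summary:
  λ = 1: algebraic multiplicity = 5, geometric multiplicity = 3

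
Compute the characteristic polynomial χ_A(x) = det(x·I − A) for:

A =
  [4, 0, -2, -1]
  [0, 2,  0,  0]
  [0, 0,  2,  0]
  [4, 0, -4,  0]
x^4 - 8*x^3 + 24*x^2 - 32*x + 16

Expanding det(x·I − A) (e.g. by cofactor expansion or by noting that A is similar to its Jordan form J, which has the same characteristic polynomial as A) gives
  χ_A(x) = x^4 - 8*x^3 + 24*x^2 - 32*x + 16
which factors as (x - 2)^4. The eigenvalues (with algebraic multiplicities) are λ = 2 with multiplicity 4.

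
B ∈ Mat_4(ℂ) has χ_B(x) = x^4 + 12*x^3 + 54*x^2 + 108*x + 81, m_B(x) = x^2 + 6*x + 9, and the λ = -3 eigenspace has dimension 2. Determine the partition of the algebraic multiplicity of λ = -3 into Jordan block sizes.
Block sizes for λ = -3: [2, 2]

Step 1 — from the characteristic polynomial, algebraic multiplicity of λ = -3 is 4. From dim ker(B − (-3)·I) = 2, there are exactly 2 Jordan blocks for λ = -3.
Step 2 — from the minimal polynomial, the factor (x + 3)^2 tells us the largest block for λ = -3 has size 2.
Step 3 — with total size 4, 2 blocks, and largest block 2, the block sizes (in nonincreasing order) are [2, 2].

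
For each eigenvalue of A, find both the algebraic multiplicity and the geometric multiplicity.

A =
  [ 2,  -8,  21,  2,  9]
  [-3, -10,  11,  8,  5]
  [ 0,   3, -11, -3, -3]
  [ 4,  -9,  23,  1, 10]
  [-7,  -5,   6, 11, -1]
λ = -5: alg = 3, geom = 1; λ = -2: alg = 2, geom = 1

Step 1 — factor the characteristic polynomial to read off the algebraic multiplicities:
  χ_A(x) = (x + 2)^2*(x + 5)^3

Step 2 — compute geometric multiplicities via the rank-nullity identity g(λ) = n − rank(A − λI):
  rank(A − (-5)·I) = 4, so dim ker(A − (-5)·I) = n − 4 = 1
  rank(A − (-2)·I) = 4, so dim ker(A − (-2)·I) = n − 4 = 1

Summary:
  λ = -5: algebraic multiplicity = 3, geometric multiplicity = 1
  λ = -2: algebraic multiplicity = 2, geometric multiplicity = 1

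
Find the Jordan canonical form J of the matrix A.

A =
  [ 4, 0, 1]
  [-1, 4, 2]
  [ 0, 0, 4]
J_3(4)

The characteristic polynomial is
  det(x·I − A) = x^3 - 12*x^2 + 48*x - 64 = (x - 4)^3

Eigenvalues and multiplicities (the geometric multiplicity of λ is n − rank(A − λI), which equals the number of Jordan blocks for λ):
  λ = 4: algebraic multiplicity = 3, geometric multiplicity = 1

Determining the block sizes for each eigenvalue:
  λ = 4: one block (gm = 1), so the single block has size am = 3 → block sizes [3]

Assembling the blocks gives a Jordan form
J =
  [4, 1, 0]
  [0, 4, 1]
  [0, 0, 4]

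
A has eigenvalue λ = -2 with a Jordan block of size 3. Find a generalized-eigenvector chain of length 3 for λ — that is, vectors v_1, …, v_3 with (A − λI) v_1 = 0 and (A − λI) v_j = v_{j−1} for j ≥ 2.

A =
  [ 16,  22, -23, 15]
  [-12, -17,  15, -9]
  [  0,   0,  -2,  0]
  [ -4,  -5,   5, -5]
A Jordan chain for λ = -2 of length 3:
v_1 = (-9, 6, 0, 2)ᵀ
v_2 = (22, -15, 0, -5)ᵀ
v_3 = (0, 1, 0, 0)ᵀ

Let N = A − (-2)·I. We want v_3 with N^3 v_3 = 0 but N^2 v_3 ≠ 0; then v_{j-1} := N · v_j for j = 3, …, 2.

Pick v_3 = (0, 1, 0, 0)ᵀ.
Then v_2 = N · v_3 = (22, -15, 0, -5)ᵀ.
Then v_1 = N · v_2 = (-9, 6, 0, 2)ᵀ.

Sanity check: (A − (-2)·I) v_1 = (0, 0, 0, 0)ᵀ = 0. ✓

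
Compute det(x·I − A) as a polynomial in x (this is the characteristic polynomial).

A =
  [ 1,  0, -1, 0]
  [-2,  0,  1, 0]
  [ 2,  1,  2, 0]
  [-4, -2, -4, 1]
x^4 - 4*x^3 + 6*x^2 - 4*x + 1

Expanding det(x·I − A) (e.g. by cofactor expansion or by noting that A is similar to its Jordan form J, which has the same characteristic polynomial as A) gives
  χ_A(x) = x^4 - 4*x^3 + 6*x^2 - 4*x + 1
which factors as (x - 1)^4. The eigenvalues (with algebraic multiplicities) are λ = 1 with multiplicity 4.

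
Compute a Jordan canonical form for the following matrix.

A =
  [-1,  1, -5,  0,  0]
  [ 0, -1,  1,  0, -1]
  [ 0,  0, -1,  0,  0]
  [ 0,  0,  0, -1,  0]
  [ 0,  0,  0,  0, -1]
J_3(-1) ⊕ J_1(-1) ⊕ J_1(-1)

The characteristic polynomial is
  det(x·I − A) = x^5 + 5*x^4 + 10*x^3 + 10*x^2 + 5*x + 1 = (x + 1)^5

Eigenvalues and multiplicities (the geometric multiplicity of λ is n − rank(A − λI), which equals the number of Jordan blocks for λ):
  λ = -1: algebraic multiplicity = 5, geometric multiplicity = 3

Determining the block sizes for each eigenvalue:
  λ = -1: with am = 5 and gm = 3, the partition is not yet determined (e.g. several partitions of 5 into 3 parts exist). Let N = A − (-1)·I. Computing rank(N^1) = 2, rank(N^2) = 1, rank(N^3) = 0; the number of blocks of size ≥ j is rank(N^{j−1}) − rank(N^j), giving [3, 1, 1]. So we have 1 block(s) of size 3, 2 block(s) of size 1 → block sizes [3, 1, 1]

Assembling the blocks gives a Jordan form
J =
  [-1,  1,  0,  0,  0]
  [ 0, -1,  1,  0,  0]
  [ 0,  0, -1,  0,  0]
  [ 0,  0,  0, -1,  0]
  [ 0,  0,  0,  0, -1]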